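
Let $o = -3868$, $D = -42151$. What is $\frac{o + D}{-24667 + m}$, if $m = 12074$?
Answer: $\frac{46019}{12593} \approx 3.6543$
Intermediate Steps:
$\frac{o + D}{-24667 + m} = \frac{-3868 - 42151}{-24667 + 12074} = - \frac{46019}{-12593} = \left(-46019\right) \left(- \frac{1}{12593}\right) = \frac{46019}{12593}$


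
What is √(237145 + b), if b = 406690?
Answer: √643835 ≈ 802.39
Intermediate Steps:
√(237145 + b) = √(237145 + 406690) = √643835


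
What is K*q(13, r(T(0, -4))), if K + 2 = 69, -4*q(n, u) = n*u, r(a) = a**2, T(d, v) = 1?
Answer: -871/4 ≈ -217.75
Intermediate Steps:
q(n, u) = -n*u/4
K = 67 (K = -2 + 69 = 67)
K*q(13, r(T(0, -4))) = 67*(-1/4*13*1**2) = 67*(-1/4*13*1) = 67*(-13/4) = -871/4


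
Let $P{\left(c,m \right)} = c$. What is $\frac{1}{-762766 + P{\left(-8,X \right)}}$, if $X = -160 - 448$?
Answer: $- \frac{1}{762774} \approx -1.311 \cdot 10^{-6}$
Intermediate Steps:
$X = -608$
$\frac{1}{-762766 + P{\left(-8,X \right)}} = \frac{1}{-762766 - 8} = \frac{1}{-762774} = - \frac{1}{762774}$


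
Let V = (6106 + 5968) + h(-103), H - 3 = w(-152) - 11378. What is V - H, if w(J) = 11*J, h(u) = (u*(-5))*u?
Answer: -27924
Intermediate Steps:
h(u) = -5*u² (h(u) = (-5*u)*u = -5*u²)
H = -13047 (H = 3 + (11*(-152) - 11378) = 3 + (-1672 - 11378) = 3 - 13050 = -13047)
V = -40971 (V = (6106 + 5968) - 5*(-103)² = 12074 - 5*10609 = 12074 - 53045 = -40971)
V - H = -40971 - 1*(-13047) = -40971 + 13047 = -27924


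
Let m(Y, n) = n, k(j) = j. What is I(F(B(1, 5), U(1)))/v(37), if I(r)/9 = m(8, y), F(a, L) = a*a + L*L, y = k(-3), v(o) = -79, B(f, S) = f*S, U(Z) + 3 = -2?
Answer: 27/79 ≈ 0.34177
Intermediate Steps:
U(Z) = -5 (U(Z) = -3 - 2 = -5)
B(f, S) = S*f
y = -3
F(a, L) = L² + a² (F(a, L) = a² + L² = L² + a²)
I(r) = -27 (I(r) = 9*(-3) = -27)
I(F(B(1, 5), U(1)))/v(37) = -27/(-79) = -27*(-1/79) = 27/79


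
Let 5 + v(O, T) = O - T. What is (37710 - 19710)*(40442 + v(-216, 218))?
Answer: 720054000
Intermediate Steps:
v(O, T) = -5 + O - T (v(O, T) = -5 + (O - T) = -5 + O - T)
(37710 - 19710)*(40442 + v(-216, 218)) = (37710 - 19710)*(40442 + (-5 - 216 - 1*218)) = 18000*(40442 + (-5 - 216 - 218)) = 18000*(40442 - 439) = 18000*40003 = 720054000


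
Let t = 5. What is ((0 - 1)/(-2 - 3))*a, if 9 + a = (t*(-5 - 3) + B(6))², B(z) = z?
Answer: 1147/5 ≈ 229.40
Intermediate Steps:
a = 1147 (a = -9 + (5*(-5 - 3) + 6)² = -9 + (5*(-8) + 6)² = -9 + (-40 + 6)² = -9 + (-34)² = -9 + 1156 = 1147)
((0 - 1)/(-2 - 3))*a = ((0 - 1)/(-2 - 3))*1147 = -1/(-5)*1147 = -1*(-⅕)*1147 = (⅕)*1147 = 1147/5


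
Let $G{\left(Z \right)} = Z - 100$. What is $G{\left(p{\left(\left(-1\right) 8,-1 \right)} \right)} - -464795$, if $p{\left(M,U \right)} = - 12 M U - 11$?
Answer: $464588$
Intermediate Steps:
$p{\left(M,U \right)} = -11 - 12 M U$ ($p{\left(M,U \right)} = - 12 M U - 11 = -11 - 12 M U$)
$G{\left(Z \right)} = -100 + Z$ ($G{\left(Z \right)} = Z - 100 = -100 + Z$)
$G{\left(p{\left(\left(-1\right) 8,-1 \right)} \right)} - -464795 = \left(-100 - \left(11 + 12 \left(\left(-1\right) 8\right) \left(-1\right)\right)\right) - -464795 = \left(-100 - \left(11 - -96\right)\right) + 464795 = \left(-100 - 107\right) + 464795 = -207 + 464795 = 464588$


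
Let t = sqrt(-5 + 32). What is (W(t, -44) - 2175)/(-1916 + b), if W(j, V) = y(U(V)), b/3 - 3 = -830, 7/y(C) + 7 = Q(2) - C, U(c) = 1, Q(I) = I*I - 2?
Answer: 13057/26382 ≈ 0.49492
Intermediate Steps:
Q(I) = -2 + I**2 (Q(I) = I**2 - 2 = -2 + I**2)
t = 3*sqrt(3) (t = sqrt(27) = 3*sqrt(3) ≈ 5.1962)
y(C) = 7/(-5 - C) (y(C) = 7/(-7 + ((-2 + 2**2) - C)) = 7/(-7 + ((-2 + 4) - C)) = 7/(-7 + (2 - C)) = 7/(-5 - C))
b = -2481 (b = 9 + 3*(-830) = 9 - 2490 = -2481)
W(j, V) = -7/6 (W(j, V) = -7/(5 + 1) = -7/6)
(W(t, -44) - 2175)/(-1916 + b) = (-7/6 - 2175)/(-1916 - 2481) = -13057/6/(-4397) = -13057/6*(-1/4397) = 13057/26382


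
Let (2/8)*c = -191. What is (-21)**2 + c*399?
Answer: -304395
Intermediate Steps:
c = -764 (c = 4*(-191) = -764)
(-21)**2 + c*399 = (-21)**2 - 764*399 = 441 - 304836 = -304395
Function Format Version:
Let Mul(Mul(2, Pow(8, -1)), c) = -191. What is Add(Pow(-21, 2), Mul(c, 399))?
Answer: -304395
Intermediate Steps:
c = -764 (c = Mul(4, -191) = -764)
Add(Pow(-21, 2), Mul(c, 399)) = Add(Pow(-21, 2), Mul(-764, 399)) = Add(441, -304836) = -304395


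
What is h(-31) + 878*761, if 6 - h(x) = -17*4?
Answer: 668232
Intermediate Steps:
h(x) = 74 (h(x) = 6 - (-17)*4 = 6 - 1*(-68) = 6 + 68 = 74)
h(-31) + 878*761 = 74 + 878*761 = 74 + 668158 = 668232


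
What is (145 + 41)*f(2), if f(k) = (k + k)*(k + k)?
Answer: 2976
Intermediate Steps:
f(k) = 4*k² (f(k) = (2*k)*(2*k) = 4*k²)
(145 + 41)*f(2) = (145 + 41)*(4*2²) = 186*(4*4) = 186*16 = 2976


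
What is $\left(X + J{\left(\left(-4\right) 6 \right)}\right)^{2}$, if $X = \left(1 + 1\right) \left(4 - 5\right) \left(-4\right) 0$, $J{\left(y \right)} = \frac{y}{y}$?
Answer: $1$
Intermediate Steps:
$J{\left(y \right)} = 1$
$X = 0$ ($X = 2 \left(-1\right) \left(-4\right) 0 = \left(-2\right) \left(-4\right) 0 = 8 \cdot 0 = 0$)
$\left(X + J{\left(\left(-4\right) 6 \right)}\right)^{2} = \left(0 + 1\right)^{2} = 1^{2} = 1$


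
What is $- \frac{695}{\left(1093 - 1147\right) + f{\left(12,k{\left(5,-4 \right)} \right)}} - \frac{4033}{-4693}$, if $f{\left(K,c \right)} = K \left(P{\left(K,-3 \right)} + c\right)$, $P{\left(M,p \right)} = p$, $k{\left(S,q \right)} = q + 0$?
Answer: $\frac{3818189}{647634} \approx 5.8956$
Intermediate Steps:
$k{\left(S,q \right)} = q$
$f{\left(K,c \right)} = K \left(-3 + c\right)$
$- \frac{695}{\left(1093 - 1147\right) + f{\left(12,k{\left(5,-4 \right)} \right)}} - \frac{4033}{-4693} = - \frac{695}{\left(1093 - 1147\right) + 12 \left(-3 - 4\right)} - \frac{4033}{-4693} = - \frac{695}{-54 + 12 \left(-7\right)} - - \frac{4033}{4693} = - \frac{695}{-54 - 84} + \frac{4033}{4693} = - \frac{695}{-138} + \frac{4033}{4693} = \left(-695\right) \left(- \frac{1}{138}\right) + \frac{4033}{4693} = \frac{695}{138} + \frac{4033}{4693} = \frac{3818189}{647634}$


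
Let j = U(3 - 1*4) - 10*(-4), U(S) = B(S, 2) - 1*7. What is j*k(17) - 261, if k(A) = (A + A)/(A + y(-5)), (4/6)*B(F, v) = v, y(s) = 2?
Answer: -3735/19 ≈ -196.58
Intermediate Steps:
B(F, v) = 3*v/2
k(A) = 2*A/(2 + A) (k(A) = (A + A)/(A + 2) = (2*A)/(2 + A) = 2*A/(2 + A))
U(S) = -4 (U(S) = (3/2)*2 - 1*7 = 3 - 7 = -4)
j = 36 (j = -4 - 10*(-4) = -4 - 1*(-40) = -4 + 40 = 36)
j*k(17) - 261 = 36*(2*17/(2 + 17)) - 261 = 36*(2*17/19) - 261 = 36*(2*17*(1/19)) - 261 = 36*(34/19) - 261 = 1224/19 - 261 = -3735/19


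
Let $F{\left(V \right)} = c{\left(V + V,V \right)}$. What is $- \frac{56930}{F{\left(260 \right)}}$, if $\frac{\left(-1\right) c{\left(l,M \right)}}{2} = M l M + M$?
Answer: $\frac{5693}{7030452} \approx 0.00080976$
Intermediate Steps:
$c{\left(l,M \right)} = - 2 M - 2 l M^{2}$ ($c{\left(l,M \right)} = - 2 \left(M l M + M\right) = - 2 \left(l M^{2} + M\right) = - 2 \left(M + l M^{2}\right) = - 2 M - 2 l M^{2}$)
$F{\left(V \right)} = - 2 V \left(1 + 2 V^{2}\right)$ ($F{\left(V \right)} = - 2 V \left(1 + V \left(V + V\right)\right) = - 2 V \left(1 + V 2 V\right) = - 2 V \left(1 + 2 V^{2}\right)$)
$- \frac{56930}{F{\left(260 \right)}} = - \frac{56930}{- 4 \cdot 260^{3} - 520} = - \frac{56930}{\left(-4\right) 17576000 - 520} = - \frac{56930}{-70304000 - 520} = - \frac{56930}{-70304520} = \left(-56930\right) \left(- \frac{1}{70304520}\right) = \frac{5693}{7030452}$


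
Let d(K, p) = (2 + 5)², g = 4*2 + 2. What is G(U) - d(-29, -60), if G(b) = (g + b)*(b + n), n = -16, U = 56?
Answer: 2591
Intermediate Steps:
g = 10 (g = 8 + 2 = 10)
d(K, p) = 49 (d(K, p) = 7² = 49)
G(b) = (-16 + b)*(10 + b) (G(b) = (10 + b)*(b - 16) = (10 + b)*(-16 + b) = (-16 + b)*(10 + b))
G(U) - d(-29, -60) = (-160 + 56² - 6*56) - 1*49 = (-160 + 3136 - 336) - 49 = 2640 - 49 = 2591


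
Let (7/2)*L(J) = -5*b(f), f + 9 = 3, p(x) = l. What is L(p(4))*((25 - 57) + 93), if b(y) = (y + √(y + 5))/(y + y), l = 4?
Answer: -305/7 + 305*I/42 ≈ -43.571 + 7.2619*I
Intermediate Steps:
p(x) = 4
f = -6 (f = -9 + 3 = -6)
b(y) = (y + √(5 + y))/(2*y) (b(y) = (y + √(5 + y))/((2*y)) = (y + √(5 + y))*(1/(2*y)) = (y + √(5 + y))/(2*y))
L(J) = -5/7 + 5*I/42 (L(J) = 2*(-5*(-6 + √(5 - 6))/(2*(-6)))/7 = 2*(-5*(-1)*(-6 + √(-1))/(2*6))/7 = 2*(-5*(-1)*(-6 + I)/(2*6))/7 = 2*(-5*(½ - I/12))/7 = 2*(-5/2 + 5*I/12)/7 = -5/7 + 5*I/42)
L(p(4))*((25 - 57) + 93) = (-5/7 + 5*I/42)*((25 - 57) + 93) = (-5/7 + 5*I/42)*(-32 + 93) = (-5/7 + 5*I/42)*61 = -305/7 + 305*I/42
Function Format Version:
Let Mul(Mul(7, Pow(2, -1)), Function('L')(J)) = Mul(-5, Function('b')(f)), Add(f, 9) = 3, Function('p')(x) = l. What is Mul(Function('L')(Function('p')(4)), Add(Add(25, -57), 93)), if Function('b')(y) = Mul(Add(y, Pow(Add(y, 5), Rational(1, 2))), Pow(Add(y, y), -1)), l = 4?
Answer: Add(Rational(-305, 7), Mul(Rational(305, 42), I)) ≈ Add(-43.571, Mul(7.2619, I))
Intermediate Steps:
Function('p')(x) = 4
f = -6 (f = Add(-9, 3) = -6)
Function('b')(y) = Mul(Rational(1, 2), Pow(y, -1), Add(y, Pow(Add(5, y), Rational(1, 2)))) (Function('b')(y) = Mul(Add(y, Pow(Add(5, y), Rational(1, 2))), Pow(Mul(2, y), -1)) = Mul(Add(y, Pow(Add(5, y), Rational(1, 2))), Mul(Rational(1, 2), Pow(y, -1))) = Mul(Rational(1, 2), Pow(y, -1), Add(y, Pow(Add(5, y), Rational(1, 2)))))
Function('L')(J) = Add(Rational(-5, 7), Mul(Rational(5, 42), I)) (Function('L')(J) = Mul(Rational(2, 7), Mul(-5, Mul(Rational(1, 2), Pow(-6, -1), Add(-6, Pow(Add(5, -6), Rational(1, 2)))))) = Mul(Rational(2, 7), Mul(-5, Mul(Rational(1, 2), Rational(-1, 6), Add(-6, Pow(-1, Rational(1, 2)))))) = Mul(Rational(2, 7), Mul(-5, Mul(Rational(1, 2), Rational(-1, 6), Add(-6, I)))) = Mul(Rational(2, 7), Mul(-5, Add(Rational(1, 2), Mul(Rational(-1, 12), I)))) = Mul(Rational(2, 7), Add(Rational(-5, 2), Mul(Rational(5, 12), I))) = Add(Rational(-5, 7), Mul(Rational(5, 42), I)))
Mul(Function('L')(Function('p')(4)), Add(Add(25, -57), 93)) = Mul(Add(Rational(-5, 7), Mul(Rational(5, 42), I)), Add(Add(25, -57), 93)) = Mul(Add(Rational(-5, 7), Mul(Rational(5, 42), I)), Add(-32, 93)) = Mul(Add(Rational(-5, 7), Mul(Rational(5, 42), I)), 61) = Add(Rational(-305, 7), Mul(Rational(305, 42), I))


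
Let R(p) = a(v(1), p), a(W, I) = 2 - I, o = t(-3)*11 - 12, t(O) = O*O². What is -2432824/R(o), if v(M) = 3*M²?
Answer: -2432824/311 ≈ -7822.6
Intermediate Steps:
t(O) = O³
o = -309 (o = (-3)³*11 - 12 = -27*11 - 12 = -297 - 12 = -309)
R(p) = 2 - p
-2432824/R(o) = -2432824/(2 - 1*(-309)) = -2432824/(2 + 309) = -2432824/311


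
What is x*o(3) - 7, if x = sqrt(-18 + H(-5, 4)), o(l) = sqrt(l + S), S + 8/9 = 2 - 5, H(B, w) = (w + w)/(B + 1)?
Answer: -7 - 4*sqrt(10)/3 ≈ -11.216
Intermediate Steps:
H(B, w) = 2*w/(1 + B) (H(B, w) = (2*w)/(1 + B) = 2*w/(1 + B))
S = -35/9 (S = -8/9 + (2 - 5) = -8/9 - 3 = -35/9 ≈ -3.8889)
o(l) = sqrt(-35/9 + l) (o(l) = sqrt(l - 35/9) = sqrt(-35/9 + l))
x = 2*I*sqrt(5) (x = sqrt(-18 + 2*4/(1 - 5)) = sqrt(-18 + 2*4/(-4)) = sqrt(-18 + 2*4*(-1/4)) = sqrt(-18 - 2) = sqrt(-20) = 2*I*sqrt(5) ≈ 4.4721*I)
x*o(3) - 7 = (2*I*sqrt(5))*(sqrt(-35 + 9*3)/3) - 7 = (2*I*sqrt(5))*(sqrt(-35 + 27)/3) - 7 = (2*I*sqrt(5))*(sqrt(-8)/3) - 7 = (2*I*sqrt(5))*((2*I*sqrt(2))/3) - 7 = (2*I*sqrt(5))*(2*I*sqrt(2)/3) - 7 = -4*sqrt(10)/3 - 7 = -7 - 4*sqrt(10)/3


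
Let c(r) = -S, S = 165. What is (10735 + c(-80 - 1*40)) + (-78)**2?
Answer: 16654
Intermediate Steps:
c(r) = -165 (c(r) = -1*165 = -165)
(10735 + c(-80 - 1*40)) + (-78)**2 = (10735 - 165) + (-78)**2 = 10570 + 6084 = 16654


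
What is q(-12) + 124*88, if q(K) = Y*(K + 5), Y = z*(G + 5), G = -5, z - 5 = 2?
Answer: 10912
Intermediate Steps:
z = 7 (z = 5 + 2 = 7)
Y = 0 (Y = 7*(-5 + 5) = 7*0 = 0)
q(K) = 0 (q(K) = 0*(K + 5) = 0*(5 + K) = 0)
q(-12) + 124*88 = 0 + 124*88 = 0 + 10912 = 10912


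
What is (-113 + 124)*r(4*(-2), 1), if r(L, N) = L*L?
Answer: 704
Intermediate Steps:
r(L, N) = L²
(-113 + 124)*r(4*(-2), 1) = (-113 + 124)*(4*(-2))² = 11*(-8)² = 11*64 = 704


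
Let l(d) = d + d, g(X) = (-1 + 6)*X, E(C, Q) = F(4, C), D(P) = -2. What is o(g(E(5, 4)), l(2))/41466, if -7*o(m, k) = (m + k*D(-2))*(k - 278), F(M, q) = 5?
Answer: 2329/145131 ≈ 0.016048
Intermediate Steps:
E(C, Q) = 5
g(X) = 5*X
l(d) = 2*d
o(m, k) = -(-278 + k)*(m - 2*k)/7 (o(m, k) = -(m + k*(-2))*(k - 278)/7 = -(m - 2*k)*(-278 + k)/7 = -(-278 + k)*(m - 2*k)/7)
o(g(E(5, 4)), l(2))/41466 = (-1112*2/7 + 2*(2*2)²/7 + 278*(5*5)/7 - 2*2*5*5/7)/41466 = (-556/7*4 + (2/7)*4² + (278/7)*25 - ⅐*4*25)*(1/41466) = (-2224/7 + (2/7)*16 + 6950/7 - 100/7)*(1/41466) = (-2224/7 + 32/7 + 6950/7 - 100/7)*(1/41466) = (4658/7)*(1/41466) = 2329/145131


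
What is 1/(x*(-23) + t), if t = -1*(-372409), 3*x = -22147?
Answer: 3/1626608 ≈ 1.8443e-6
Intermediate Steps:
x = -22147/3 (x = (⅓)*(-22147) = -22147/3 ≈ -7382.3)
t = 372409
1/(x*(-23) + t) = 1/(-22147/3*(-23) + 372409) = 1/(509381/3 + 372409) = 1/(1626608/3) = 3/1626608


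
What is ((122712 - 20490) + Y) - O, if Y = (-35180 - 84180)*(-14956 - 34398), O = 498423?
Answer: 5890497239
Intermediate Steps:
Y = 5890893440 (Y = -119360*(-49354) = 5890893440)
((122712 - 20490) + Y) - O = ((122712 - 20490) + 5890893440) - 1*498423 = (102222 + 5890893440) - 498423 = 5890995662 - 498423 = 5890497239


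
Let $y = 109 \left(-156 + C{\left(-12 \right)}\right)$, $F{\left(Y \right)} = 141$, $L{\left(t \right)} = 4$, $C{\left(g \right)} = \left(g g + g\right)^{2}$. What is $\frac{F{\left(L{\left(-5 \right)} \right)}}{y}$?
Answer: $\frac{47}{627404} \approx 7.4912 \cdot 10^{-5}$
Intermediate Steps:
$C{\left(g \right)} = \left(g + g^{2}\right)^{2}$ ($C{\left(g \right)} = \left(g^{2} + g\right)^{2} = \left(g + g^{2}\right)^{2}$)
$y = 1882212$ ($y = 109 \left(-156 + \left(-12\right)^{2} \left(1 - 12\right)^{2}\right) = 109 \left(-156 + 144 \left(-11\right)^{2}\right) = 109 \left(-156 + 144 \cdot 121\right) = 109 \left(-156 + 17424\right) = 109 \cdot 17268 = 1882212$)
$\frac{F{\left(L{\left(-5 \right)} \right)}}{y} = \frac{141}{1882212} = 141 \cdot \frac{1}{1882212} = \frac{47}{627404}$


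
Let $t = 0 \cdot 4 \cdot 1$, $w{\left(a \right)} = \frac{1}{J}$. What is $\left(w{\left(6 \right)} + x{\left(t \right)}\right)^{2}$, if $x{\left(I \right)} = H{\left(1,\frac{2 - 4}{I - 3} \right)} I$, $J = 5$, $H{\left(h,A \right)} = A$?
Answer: $\frac{1}{25} \approx 0.04$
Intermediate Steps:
$w{\left(a \right)} = \frac{1}{5}$
$t = 0$ ($t = 0 \cdot 1 = 0$)
$x{\left(I \right)} = - \frac{2 I}{-3 + I}$ ($x{\left(I \right)} = \frac{2 - 4}{I - 3} I = - \frac{2}{-3 + I} I = - \frac{2 I}{-3 + I}$)
$\left(w{\left(6 \right)} + x{\left(t \right)}\right)^{2} = \left(\frac{1}{5} - \frac{0}{-3 + 0}\right)^{2} = \left(\frac{1}{5} - \frac{0}{-3}\right)^{2} = \left(\frac{1}{5} - 0 \left(- \frac{1}{3}\right)\right)^{2} = \left(\frac{1}{5} + 0\right)^{2} = \left(\frac{1}{5}\right)^{2} = \frac{1}{25}$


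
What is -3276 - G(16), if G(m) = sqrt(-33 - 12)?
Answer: -3276 - 3*I*sqrt(5) ≈ -3276.0 - 6.7082*I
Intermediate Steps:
G(m) = 3*I*sqrt(5) (G(m) = sqrt(-45) = 3*I*sqrt(5))
-3276 - G(16) = -3276 - 3*I*sqrt(5)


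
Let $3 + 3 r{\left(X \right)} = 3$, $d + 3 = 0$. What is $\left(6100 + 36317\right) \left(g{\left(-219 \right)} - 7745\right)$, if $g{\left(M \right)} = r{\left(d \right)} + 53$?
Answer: $-326271564$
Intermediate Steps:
$d = -3$ ($d = -3 + 0 = -3$)
$r{\left(X \right)} = 0$ ($r{\left(X \right)} = -1 + \frac{1}{3} \cdot 3 = -1 + 1 = 0$)
$g{\left(M \right)} = 53$ ($g{\left(M \right)} = 0 + 53 = 53$)
$\left(6100 + 36317\right) \left(g{\left(-219 \right)} - 7745\right) = \left(6100 + 36317\right) \left(53 - 7745\right) = 42417 \left(-7692\right) = -326271564$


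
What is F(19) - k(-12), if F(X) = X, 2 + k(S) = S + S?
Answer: 45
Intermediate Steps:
k(S) = -2 + 2*S (k(S) = -2 + (S + S) = -2 + 2*S)
F(19) - k(-12) = 19 - (-2 + 2*(-12)) = 19 - (-2 - 24) = 19 - 1*(-26) = 19 + 26 = 45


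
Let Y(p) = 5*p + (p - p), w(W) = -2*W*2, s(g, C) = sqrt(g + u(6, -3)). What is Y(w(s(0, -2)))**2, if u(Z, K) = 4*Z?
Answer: 9600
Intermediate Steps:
s(g, C) = sqrt(24 + g) (s(g, C) = sqrt(g + 4*6) = sqrt(g + 24) = sqrt(24 + g))
w(W) = -4*W
Y(p) = 5*p (Y(p) = 5*p + 0 = 5*p)
Y(w(s(0, -2)))**2 = (5*(-4*sqrt(24 + 0)))**2 = (5*(-8*sqrt(6)))**2 = (-40*sqrt(6))**2 = 9600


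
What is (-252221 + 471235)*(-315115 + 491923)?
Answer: 38723427312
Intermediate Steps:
(-252221 + 471235)*(-315115 + 491923) = 219014*176808 = 38723427312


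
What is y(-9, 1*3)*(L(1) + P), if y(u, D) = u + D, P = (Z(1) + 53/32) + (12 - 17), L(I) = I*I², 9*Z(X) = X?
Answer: 643/48 ≈ 13.396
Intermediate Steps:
Z(X) = X/9
L(I) = I³
P = -931/288 (P = ((⅑)*1 + 53/32) + (12 - 17) = (⅑ + 53*(1/32)) - 5 = (⅑ + 53/32) - 5 = 509/288 - 5 = -931/288 ≈ -3.2326)
y(u, D) = D + u
y(-9, 1*3)*(L(1) + P) = (1*3 - 9)*(1³ - 931/288) = (3 - 9)*(1 - 931/288) = -6*(-643/288) = 643/48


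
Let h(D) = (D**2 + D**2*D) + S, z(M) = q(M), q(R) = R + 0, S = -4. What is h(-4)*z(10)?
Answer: -520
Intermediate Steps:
q(R) = R
z(M) = M
h(D) = -4 + D**2 + D**3 (h(D) = (D**2 + D**2*D) - 4 = (D**2 + D**3) - 4 = -4 + D**2 + D**3)
h(-4)*z(10) = (-4 + (-4)**2 + (-4)**3)*10 = (-4 + 16 - 64)*10 = -52*10 = -520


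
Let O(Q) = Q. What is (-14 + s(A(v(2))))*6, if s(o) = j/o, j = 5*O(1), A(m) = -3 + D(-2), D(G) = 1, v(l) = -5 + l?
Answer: -99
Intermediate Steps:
A(m) = -2 (A(m) = -3 + 1 = -2)
j = 5 (j = 5*1 = 5)
s(o) = 5/o
(-14 + s(A(v(2))))*6 = (-14 + 5/(-2))*6 = (-14 + 5*(-½))*6 = (-14 - 5/2)*6 = -33/2*6 = -99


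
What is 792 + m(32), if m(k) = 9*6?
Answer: 846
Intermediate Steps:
m(k) = 54
792 + m(32) = 792 + 54 = 846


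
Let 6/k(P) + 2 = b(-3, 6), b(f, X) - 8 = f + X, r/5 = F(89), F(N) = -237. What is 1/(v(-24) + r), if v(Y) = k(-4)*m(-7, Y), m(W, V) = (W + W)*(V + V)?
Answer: -1/737 ≈ -0.0013569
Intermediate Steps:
m(W, V) = 4*V*W (m(W, V) = (2*W)*(2*V) = 4*V*W)
r = -1185 (r = 5*(-237) = -1185)
b(f, X) = 8 + X + f (b(f, X) = 8 + (f + X) = 8 + (X + f) = 8 + X + f)
k(P) = ⅔ (k(P) = 6/(-2 + (8 + 6 - 3)) = 6/(-2 + 11) = 6/9 = 6*(⅑) = ⅔)
v(Y) = -56*Y/3 (v(Y) = 2*(4*Y*(-7))/3 = 2*(-28*Y)/3 = -56*Y/3)
1/(v(-24) + r) = 1/(-56/3*(-24) - 1185) = 1/(448 - 1185) = 1/(-737) = -1/737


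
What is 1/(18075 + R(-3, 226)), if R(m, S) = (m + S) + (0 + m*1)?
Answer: 1/18295 ≈ 5.4660e-5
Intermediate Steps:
R(m, S) = S + 2*m (R(m, S) = (S + m) + (0 + m) = (S + m) + m = S + 2*m)
1/(18075 + R(-3, 226)) = 1/(18075 + (226 + 2*(-3))) = 1/(18075 + (226 - 6)) = 1/(18075 + 220) = 1/18295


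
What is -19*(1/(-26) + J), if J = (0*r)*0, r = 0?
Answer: 19/26 ≈ 0.73077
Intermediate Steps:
J = 0 (J = (0*0)*0 = 0*0 = 0)
-19*(1/(-26) + J) = -19*(1/(-26) + 0) = -19*(-1/26 + 0) = -19*(-1/26) = 19/26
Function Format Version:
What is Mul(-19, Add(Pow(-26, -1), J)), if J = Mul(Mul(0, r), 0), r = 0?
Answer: Rational(19, 26) ≈ 0.73077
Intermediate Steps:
J = 0 (J = Mul(Mul(0, 0), 0) = Mul(0, 0) = 0)
Mul(-19, Add(Pow(-26, -1), J)) = Mul(-19, Add(Pow(-26, -1), 0)) = Mul(-19, Add(Rational(-1, 26), 0)) = Mul(-19, Rational(-1, 26)) = Rational(19, 26)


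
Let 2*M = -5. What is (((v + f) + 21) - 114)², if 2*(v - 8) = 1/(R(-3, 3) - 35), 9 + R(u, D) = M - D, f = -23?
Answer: 114340249/9801 ≈ 11666.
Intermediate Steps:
M = -5/2 (M = (½)*(-5) = -5/2 ≈ -2.5000)
R(u, D) = -23/2 - D (R(u, D) = -9 + (-5/2 - D) = -23/2 - D)
v = 791/99 (v = 8 + 1/(2*((-23/2 - 1*3) - 35)) = 8 + 1/(2*((-23/2 - 3) - 35)) = 8 + 1/(2*(-29/2 - 35)) = 8 + 1/(2*(-99/2)) = 8 + (½)*(-2/99) = 8 - 1/99 = 791/99 ≈ 7.9899)
(((v + f) + 21) - 114)² = (((791/99 - 23) + 21) - 114)² = ((-1486/99 + 21) - 114)² = (593/99 - 114)² = (-10693/99)² = 114340249/9801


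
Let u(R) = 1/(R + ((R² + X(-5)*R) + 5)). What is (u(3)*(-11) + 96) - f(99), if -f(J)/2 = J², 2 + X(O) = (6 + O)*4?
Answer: 453043/23 ≈ 19698.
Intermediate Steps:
X(O) = 22 + 4*O (X(O) = -2 + (6 + O)*4 = -2 + (24 + 4*O) = 22 + 4*O)
f(J) = -2*J²
u(R) = 1/(5 + R² + 3*R) (u(R) = 1/(R + ((R² + (22 + 4*(-5))*R) + 5)) = 1/(R + ((R² + (22 - 20)*R) + 5)) = 1/(R + ((R² + 2*R) + 5)) = 1/(R + (5 + R² + 2*R)) = 1/(5 + R² + 3*R))
(u(3)*(-11) + 96) - f(99) = (-11/(5 + 3² + 3*3) + 96) - (-2)*99² = (-11/(5 + 9 + 9) + 96) - (-2)*9801 = (-11/23 + 96) - 1*(-19602) = ((1/23)*(-11) + 96) + 19602 = (-11/23 + 96) + 19602 = 2197/23 + 19602 = 453043/23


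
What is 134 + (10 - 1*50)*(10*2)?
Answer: -666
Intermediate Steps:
134 + (10 - 1*50)*(10*2) = 134 + (10 - 50)*20 = 134 - 40*20 = 134 - 800 = -666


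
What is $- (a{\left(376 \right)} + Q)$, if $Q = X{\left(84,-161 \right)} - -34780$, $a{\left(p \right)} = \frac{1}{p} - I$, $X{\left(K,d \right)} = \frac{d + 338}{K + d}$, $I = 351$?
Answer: $- \frac{996721933}{28952} \approx -34427.0$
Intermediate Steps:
$X{\left(K,d \right)} = \frac{338 + d}{K + d}$
$a{\left(p \right)} = -351 + \frac{1}{p}$ ($a{\left(p \right)} = \frac{1}{p} - 351 = -351 + \frac{1}{p}$)
$Q = \frac{2677883}{77}$ ($Q = \frac{338 - 161}{84 - 161} - -34780 = \frac{1}{-77} \cdot 177 + 34780 = \left(- \frac{1}{77}\right) 177 + 34780 = - \frac{177}{77} + 34780 = \frac{2677883}{77} \approx 34778.0$)
$- (a{\left(376 \right)} + Q) = - (\left(-351 + \frac{1}{376}\right) + \frac{2677883}{77}) = - (- \frac{131975}{376} + \frac{2677883}{77}) = \left(-1\right) \frac{996721933}{28952} = - \frac{996721933}{28952}$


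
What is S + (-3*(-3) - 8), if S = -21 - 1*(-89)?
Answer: 69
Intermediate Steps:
S = 68 (S = -21 + 89 = 68)
S + (-3*(-3) - 8) = 68 + (-3*(-3) - 8) = 68 + (9 - 8) = 68 + 1 = 69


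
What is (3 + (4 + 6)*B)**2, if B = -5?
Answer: 2209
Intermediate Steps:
(3 + (4 + 6)*B)**2 = (3 + (4 + 6)*(-5))**2 = (3 + 10*(-5))**2 = (3 - 50)**2 = (-47)**2 = 2209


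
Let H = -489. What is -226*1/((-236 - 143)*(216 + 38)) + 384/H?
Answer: -6142605/7845679 ≈ -0.78293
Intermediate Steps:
-226*1/((-236 - 143)*(216 + 38)) + 384/H = -226*1/((-236 - 143)*(216 + 38)) + 384/(-489) = -226/((-379*254)) + 384*(-1/489) = -226/(-96266) - 128/163 = -226*(-1/96266) - 128/163 = 113/48133 - 128/163 = -6142605/7845679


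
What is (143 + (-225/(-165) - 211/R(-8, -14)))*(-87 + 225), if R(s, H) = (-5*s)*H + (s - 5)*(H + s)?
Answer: 30182877/1507 ≈ 20028.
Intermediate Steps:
R(s, H) = (-5 + s)*(H + s) - 5*H*s (R(s, H) = -5*H*s + (-5 + s)*(H + s) = (-5 + s)*(H + s) - 5*H*s)
(143 + (-225/(-165) - 211/R(-8, -14)))*(-87 + 225) = (143 + (-225/(-165) - 211/((-8)² - 5*(-14) - 5*(-8) - 4*(-14)*(-8))))*(-87 + 225) = (143 + (-225*(-1/165) - 211/(64 + 70 + 40 - 448)))*138 = (143 + (15/11 - 211/(-274)))*138 = (143 + (15/11 - 211*(-1/274)))*138 = (143 + (15/11 + 211/274))*138 = (143 + 6431/3014)*138 = (437433/3014)*138 = 30182877/1507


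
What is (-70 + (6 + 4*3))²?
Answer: 2704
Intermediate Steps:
(-70 + (6 + 4*3))² = (-70 + (6 + 12))² = (-70 + 18)² = (-52)² = 2704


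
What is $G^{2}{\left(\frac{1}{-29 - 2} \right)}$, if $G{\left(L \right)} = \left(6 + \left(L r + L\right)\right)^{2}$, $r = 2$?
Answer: $\frac{1121513121}{923521} \approx 1214.4$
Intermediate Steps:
$G{\left(L \right)} = \left(6 + 3 L\right)^{2}$ ($G{\left(L \right)} = \left(6 + \left(L 2 + L\right)\right)^{2} = \left(6 + \left(2 L + L\right)\right)^{2} = \left(6 + 3 L\right)^{2}$)
$G^{2}{\left(\frac{1}{-29 - 2} \right)} = \left(9 \left(2 + \frac{1}{-29 - 2}\right)^{2}\right)^{2} = \left(9 \left(2 + \frac{1}{-31}\right)^{2}\right)^{2} = \left(9 \left(2 - \frac{1}{31}\right)^{2}\right)^{2} = \left(9 \left(\frac{61}{31}\right)^{2}\right)^{2} = \left(9 \cdot \frac{3721}{961}\right)^{2} = \left(\frac{33489}{961}\right)^{2} = \frac{1121513121}{923521}$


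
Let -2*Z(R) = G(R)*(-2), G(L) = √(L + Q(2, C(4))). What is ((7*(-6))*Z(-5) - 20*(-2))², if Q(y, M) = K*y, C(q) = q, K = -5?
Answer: -24860 - 3360*I*√15 ≈ -24860.0 - 13013.0*I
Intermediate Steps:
Q(y, M) = -5*y
G(L) = √(-10 + L) (G(L) = √(L - 5*2) = √(L - 10) = √(-10 + L))
Z(R) = √(-10 + R) (Z(R) = -√(-10 + R)*(-2)/2 = -(-1)*√(-10 + R) = √(-10 + R))
((7*(-6))*Z(-5) - 20*(-2))² = ((7*(-6))*√(-10 - 5) - 20*(-2))² = (-42*I*√15 + 40)² = (40 - 42*I*√15)²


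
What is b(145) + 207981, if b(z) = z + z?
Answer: 208271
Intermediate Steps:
b(z) = 2*z
b(145) + 207981 = 2*145 + 207981 = 290 + 207981 = 208271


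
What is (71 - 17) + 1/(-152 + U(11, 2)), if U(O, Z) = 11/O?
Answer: 8153/151 ≈ 53.993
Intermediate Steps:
(71 - 17) + 1/(-152 + U(11, 2)) = (71 - 17) + 1/(-152 + 11/11) = 54 + 1/(-152 + 11*(1/11)) = 54 + 1/(-152 + 1) = 54 + 1/(-151) = 54 + 1*(-1/151) = 54 - 1/151 = 8153/151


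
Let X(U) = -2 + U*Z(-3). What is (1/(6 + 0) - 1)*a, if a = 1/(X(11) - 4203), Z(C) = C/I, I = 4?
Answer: 10/50559 ≈ 0.00019779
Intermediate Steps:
Z(C) = C/4
X(U) = -2 - 3*U/4 (X(U) = -2 + U*((¼)*(-3)) = -2 + U*(-¾) = -2 - 3*U/4)
a = -4/16853 (a = 1/((-2 - ¾*11) - 4203) = 1/((-2 - 33/4) - 4203) = 1/(-41/4 - 4203) = 1/(-16853/4) = -4/16853 ≈ -0.00023735)
(1/(6 + 0) - 1)*a = (1/(6 + 0) - 1)*(-4/16853) = (1/6 - 1)*(-4/16853) = (1*(⅙) - 1)*(-4/16853) = (⅙ - 1)*(-4/16853) = -⅚*(-4/16853) = 10/50559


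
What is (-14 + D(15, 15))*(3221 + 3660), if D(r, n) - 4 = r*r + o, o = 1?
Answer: 1486296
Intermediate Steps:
D(r, n) = 5 + r² (D(r, n) = 4 + (r*r + 1) = 4 + (r² + 1) = 4 + (1 + r²) = 5 + r²)
(-14 + D(15, 15))*(3221 + 3660) = (-14 + (5 + 15²))*(3221 + 3660) = (-14 + (5 + 225))*6881 = (-14 + 230)*6881 = 216*6881 = 1486296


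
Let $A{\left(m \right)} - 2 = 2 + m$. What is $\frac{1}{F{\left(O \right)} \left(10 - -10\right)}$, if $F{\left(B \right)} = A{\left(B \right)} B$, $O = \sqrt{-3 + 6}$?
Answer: $- \frac{1}{260} + \frac{\sqrt{3}}{195} \approx 0.0050362$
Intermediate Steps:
$O = \sqrt{3} \approx 1.732$
$A{\left(m \right)} = 4 + m$ ($A{\left(m \right)} = 2 + \left(2 + m\right) = 4 + m$)
$F{\left(B \right)} = B \left(4 + B\right)$ ($F{\left(B \right)} = \left(4 + B\right) B = B \left(4 + B\right)$)
$\frac{1}{F{\left(O \right)} \left(10 - -10\right)} = \frac{1}{\sqrt{3} \left(4 + \sqrt{3}\right) \left(10 - -10\right)} = \frac{1}{\sqrt{3} \left(4 + \sqrt{3}\right) \left(10 + 10\right)} = \frac{1}{\sqrt{3} \left(4 + \sqrt{3}\right) 20} = \frac{1}{20 \sqrt{3} \left(4 + \sqrt{3}\right)} = \frac{\sqrt{3}}{60 \left(4 + \sqrt{3}\right)}$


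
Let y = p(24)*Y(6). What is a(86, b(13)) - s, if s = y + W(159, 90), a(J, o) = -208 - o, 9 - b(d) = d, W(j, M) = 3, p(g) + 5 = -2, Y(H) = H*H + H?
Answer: 87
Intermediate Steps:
Y(H) = H + H² (Y(H) = H² + H = H + H²)
p(g) = -7 (p(g) = -5 - 2 = -7)
b(d) = 9 - d
y = -294 (y = -42*(1 + 6) = -42*7 = -7*42 = -294)
s = -291 (s = -294 + 3 = -291)
a(86, b(13)) - s = (-208 - (9 - 1*13)) - 1*(-291) = (-208 - (9 - 13)) + 291 = (-208 - 1*(-4)) + 291 = (-208 + 4) + 291 = -204 + 291 = 87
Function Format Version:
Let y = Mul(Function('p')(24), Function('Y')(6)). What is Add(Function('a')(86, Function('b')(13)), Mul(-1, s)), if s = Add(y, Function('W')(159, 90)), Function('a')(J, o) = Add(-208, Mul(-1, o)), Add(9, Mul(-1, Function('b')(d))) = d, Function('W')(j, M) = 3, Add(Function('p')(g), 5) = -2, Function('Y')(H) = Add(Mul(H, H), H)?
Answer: 87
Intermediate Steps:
Function('Y')(H) = Add(H, Pow(H, 2)) (Function('Y')(H) = Add(Pow(H, 2), H) = Add(H, Pow(H, 2)))
Function('p')(g) = -7 (Function('p')(g) = Add(-5, -2) = -7)
Function('b')(d) = Add(9, Mul(-1, d))
y = -294 (y = Mul(-7, Mul(6, Add(1, 6))) = Mul(-7, Mul(6, 7)) = Mul(-7, 42) = -294)
s = -291 (s = Add(-294, 3) = -291)
Add(Function('a')(86, Function('b')(13)), Mul(-1, s)) = Add(Add(-208, Mul(-1, Add(9, Mul(-1, 13)))), Mul(-1, -291)) = Add(Add(-208, Mul(-1, Add(9, -13))), 291) = Add(Add(-208, Mul(-1, -4)), 291) = Add(Add(-208, 4), 291) = Add(-204, 291) = 87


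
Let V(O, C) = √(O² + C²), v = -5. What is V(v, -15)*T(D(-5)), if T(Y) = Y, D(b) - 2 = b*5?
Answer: -115*√10 ≈ -363.66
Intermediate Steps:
V(O, C) = √(C² + O²)
D(b) = 2 + 5*b (D(b) = 2 + b*5 = 2 + 5*b)
V(v, -15)*T(D(-5)) = √((-15)² + (-5)²)*(2 + 5*(-5)) = √(225 + 25)*(2 - 25) = √250*(-23) = (5*√10)*(-23) = -115*√10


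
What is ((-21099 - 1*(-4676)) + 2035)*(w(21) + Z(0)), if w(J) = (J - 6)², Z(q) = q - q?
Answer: -3237300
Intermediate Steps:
Z(q) = 0
w(J) = (-6 + J)²
((-21099 - 1*(-4676)) + 2035)*(w(21) + Z(0)) = ((-21099 - 1*(-4676)) + 2035)*((-6 + 21)² + 0) = ((-21099 + 4676) + 2035)*(15² + 0) = (-16423 + 2035)*(225 + 0) = -14388*225 = -3237300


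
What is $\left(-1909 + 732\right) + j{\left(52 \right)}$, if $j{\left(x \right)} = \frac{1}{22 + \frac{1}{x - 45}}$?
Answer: $- \frac{182428}{155} \approx -1177.0$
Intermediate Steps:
$j{\left(x \right)} = \frac{1}{22 + \frac{1}{-45 + x}}$ ($j{\left(x \right)} = \frac{1}{22 + \frac{1}{x - 45}} = \frac{1}{22 + \frac{1}{-45 + x}}$)
$\left(-1909 + 732\right) + j{\left(52 \right)} = \left(-1909 + 732\right) + \frac{-45 + 52}{-989 + 22 \cdot 52} = -1177 + \frac{1}{-989 + 1144} \cdot 7 = -1177 + \frac{1}{155} \cdot 7 = -1177 + \frac{7}{155} = - \frac{182428}{155}$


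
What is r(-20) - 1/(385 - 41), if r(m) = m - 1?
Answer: -7225/344 ≈ -21.003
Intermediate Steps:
r(m) = -1 + m
r(-20) - 1/(385 - 41) = (-1 - 20) - 1/(385 - 41) = -21 - 1/344 = -7225/344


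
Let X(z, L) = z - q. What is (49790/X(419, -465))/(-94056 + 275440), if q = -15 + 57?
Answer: 1915/2630068 ≈ 0.00072812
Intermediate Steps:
q = 42
X(z, L) = -42 + z (X(z, L) = z - 1*42 = z - 42 = -42 + z)
(49790/X(419, -465))/(-94056 + 275440) = (49790/(-42 + 419))/(-94056 + 275440) = (49790/377)/181384 = (49790*(1/377))*(1/181384) = (3830/29)*(1/181384) = 1915/2630068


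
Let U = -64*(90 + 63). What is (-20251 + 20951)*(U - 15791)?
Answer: -17908100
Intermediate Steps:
U = -9792 (U = -64*153 = -9792)
(-20251 + 20951)*(U - 15791) = (-20251 + 20951)*(-9792 - 15791) = 700*(-25583) = -17908100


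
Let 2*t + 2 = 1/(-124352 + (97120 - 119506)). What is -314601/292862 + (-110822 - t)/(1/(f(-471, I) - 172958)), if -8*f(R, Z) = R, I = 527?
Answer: 6587345865612810752181/343791873248 ≈ 1.9161e+10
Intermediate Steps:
f(R, Z) = -R/8
t = -293477/293476 (t = -1 + 1/(2*(-124352 + (97120 - 119506))) = -1 + 1/(2*(-124352 - 22386)) = -1 + (½)/(-146738) = -1 + (½)*(-1/146738) = -1 - 1/293476 = -293477/293476 ≈ -1.0000)
-314601/292862 + (-110822 - t)/(1/(f(-471, I) - 172958)) = -314601/292862 + (-110822 - 1*(-293477/293476))/(1/(-⅛*(-471) - 172958)) = -314601*1/292862 + (-110822 + 293477/293476)/(1/(471/8 - 172958)) = -314601/292862 - 32523303795/(293476*(1/(-1383193/8))) = -314601/292862 - 32523303795/(293476*(-8/1383193)) = -314601/292862 - 32523303795/293476*(-1383193/8) = -314601/292862 + 44986006146117435/2347808 = 6587345865612810752181/343791873248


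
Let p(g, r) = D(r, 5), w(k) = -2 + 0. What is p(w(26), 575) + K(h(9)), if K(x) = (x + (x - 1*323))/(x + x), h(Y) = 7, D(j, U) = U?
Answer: -239/14 ≈ -17.071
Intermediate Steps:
w(k) = -2
p(g, r) = 5
K(x) = (-323 + 2*x)/(2*x) (K(x) = (x + (x - 323))/((2*x)) = (x + (-323 + x))*(1/(2*x)) = (-323 + 2*x)*(1/(2*x)) = (-323 + 2*x)/(2*x))
p(w(26), 575) + K(h(9)) = 5 + (-323/2 + 7)/7 = 5 + (⅐)*(-309/2) = 5 - 309/14 = -239/14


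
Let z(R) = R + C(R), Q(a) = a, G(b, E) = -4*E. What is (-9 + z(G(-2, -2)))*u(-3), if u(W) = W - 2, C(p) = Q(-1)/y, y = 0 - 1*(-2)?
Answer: 15/2 ≈ 7.5000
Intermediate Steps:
y = 2 (y = 0 + 2 = 2)
C(p) = -½ (C(p) = -1/2 = -1*½ = -½)
u(W) = -2 + W
z(R) = -½ + R (z(R) = R - ½ = -½ + R)
(-9 + z(G(-2, -2)))*u(-3) = (-9 + (-½ - 4*(-2)))*(-2 - 3) = (-9 + (-½ + 8))*(-5) = (-9 + 15/2)*(-5) = -3/2*(-5) = 15/2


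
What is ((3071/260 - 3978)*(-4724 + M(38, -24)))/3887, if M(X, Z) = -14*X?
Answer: 1355008626/252655 ≈ 5363.1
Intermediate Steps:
((3071/260 - 3978)*(-4724 + M(38, -24)))/3887 = ((3071/260 - 3978)*(-4724 - 14*38))/3887 = ((3071*(1/260) - 3978)*(-4724 - 532))*(1/3887) = ((3071/260 - 3978)*(-5256))*(1/3887) = -1031209/260*(-5256)*(1/3887) = (1355008626/65)*(1/3887) = 1355008626/252655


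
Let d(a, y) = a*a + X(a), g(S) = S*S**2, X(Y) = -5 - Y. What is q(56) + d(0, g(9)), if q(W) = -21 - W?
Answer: -82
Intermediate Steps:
g(S) = S**3
d(a, y) = -5 + a**2 - a (d(a, y) = a*a + (-5 - a) = a**2 + (-5 - a) = -5 + a**2 - a)
q(56) + d(0, g(9)) = (-21 - 1*56) + (-5 + 0**2 - 1*0) = (-21 - 56) + (-5 + 0 + 0) = -77 - 5 = -82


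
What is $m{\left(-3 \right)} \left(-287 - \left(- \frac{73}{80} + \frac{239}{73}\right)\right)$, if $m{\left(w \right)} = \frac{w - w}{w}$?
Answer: $0$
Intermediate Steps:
$m{\left(w \right)} = 0$ ($m{\left(w \right)} = \frac{0}{w} = 0$)
$m{\left(-3 \right)} \left(-287 - \left(- \frac{73}{80} + \frac{239}{73}\right)\right) = 0 \left(-287 - \left(- \frac{73}{80} + \frac{239}{73}\right)\right) = 0 \left(-287 - \frac{13791}{5840}\right) = 0 \left(- \frac{1689871}{5840}\right) = 0$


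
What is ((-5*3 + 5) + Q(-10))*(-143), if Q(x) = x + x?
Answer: 4290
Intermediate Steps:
Q(x) = 2*x
((-5*3 + 5) + Q(-10))*(-143) = ((-5*3 + 5) + 2*(-10))*(-143) = ((-15 + 5) - 20)*(-143) = (-10 - 20)*(-143) = -30*(-143) = 4290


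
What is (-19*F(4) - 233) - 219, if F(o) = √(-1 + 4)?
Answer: -452 - 19*√3 ≈ -484.91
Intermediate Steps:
F(o) = √3
(-19*F(4) - 233) - 219 = (-19*√3 - 233) - 219 = (-233 - 19*√3) - 219 = -452 - 19*√3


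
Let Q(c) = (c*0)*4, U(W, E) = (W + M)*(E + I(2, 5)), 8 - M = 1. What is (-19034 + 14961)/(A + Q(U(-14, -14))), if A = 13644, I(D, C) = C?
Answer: -4073/13644 ≈ -0.29852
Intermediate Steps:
M = 7 (M = 8 - 1*1 = 8 - 1 = 7)
U(W, E) = (5 + E)*(7 + W) (U(W, E) = (W + 7)*(E + 5) = (7 + W)*(5 + E) = (5 + E)*(7 + W))
Q(c) = 0 (Q(c) = 0*4 = 0)
(-19034 + 14961)/(A + Q(U(-14, -14))) = (-19034 + 14961)/(13644 + 0) = -4073/13644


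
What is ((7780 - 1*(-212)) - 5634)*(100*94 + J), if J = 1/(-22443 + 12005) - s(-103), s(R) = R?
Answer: 116947737027/5219 ≈ 2.2408e+7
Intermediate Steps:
J = 1075113/10438 (J = 1/(-22443 + 12005) - 1*(-103) = 1/(-10438) + 103 = -1/10438 + 103 = 1075113/10438 ≈ 103.00)
((7780 - 1*(-212)) - 5634)*(100*94 + J) = ((7780 - 1*(-212)) - 5634)*(100*94 + 1075113/10438) = ((7780 + 212) - 5634)*(9400 + 1075113/10438) = (7992 - 5634)*(99192313/10438) = 2358*(99192313/10438) = 116947737027/5219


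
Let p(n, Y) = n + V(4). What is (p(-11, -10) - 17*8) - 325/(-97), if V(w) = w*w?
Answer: -12382/97 ≈ -127.65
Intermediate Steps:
V(w) = w**2
p(n, Y) = 16 + n (p(n, Y) = n + 4**2 = n + 16 = 16 + n)
(p(-11, -10) - 17*8) - 325/(-97) = ((16 - 11) - 17*8) - 325/(-97) = (5 - 136) - 325*(-1/97) = -131 + 325/97 = -12382/97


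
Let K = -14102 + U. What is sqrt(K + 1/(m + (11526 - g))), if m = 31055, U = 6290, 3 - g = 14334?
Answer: I*sqrt(1581429903451)/14228 ≈ 88.385*I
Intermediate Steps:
g = -14331 (g = 3 - 1*14334 = 3 - 14334 = -14331)
K = -7812 (K = -14102 + 6290 = -7812)
sqrt(K + 1/(m + (11526 - g))) = sqrt(-7812 + 1/(31055 + (11526 - 1*(-14331)))) = sqrt(-7812 + 1/(31055 + (11526 + 14331))) = sqrt(-7812 + 1/(31055 + 25857)) = sqrt(-7812 + 1/56912) = sqrt(-444596543/56912) = I*sqrt(1581429903451)/14228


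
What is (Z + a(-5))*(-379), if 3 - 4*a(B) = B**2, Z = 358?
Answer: -267195/2 ≈ -1.3360e+5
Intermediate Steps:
a(B) = 3/4 - B**2/4
(Z + a(-5))*(-379) = (358 + (3/4 - 1/4*(-5)**2))*(-379) = (358 + (3/4 - 1/4*25))*(-379) = (358 + (3/4 - 25/4))*(-379) = (358 - 11/2)*(-379) = (705/2)*(-379) = -267195/2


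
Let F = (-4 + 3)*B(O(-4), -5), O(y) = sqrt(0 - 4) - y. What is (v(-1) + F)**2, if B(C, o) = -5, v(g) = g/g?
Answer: 36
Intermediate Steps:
v(g) = 1
O(y) = -y + 2*I (O(y) = sqrt(-4) - y = 2*I - y = -y + 2*I)
F = 5 (F = (-4 + 3)*(-5) = -1*(-5) = 5)
(v(-1) + F)**2 = (1 + 5)**2 = 6**2 = 36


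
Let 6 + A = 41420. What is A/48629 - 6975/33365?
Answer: 208518167/324501317 ≈ 0.64258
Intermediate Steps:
A = 41414 (A = -6 + 41420 = 41414)
A/48629 - 6975/33365 = 41414/48629 - 6975/33365 = 41414*(1/48629) - 6975*1/33365 = 41414/48629 - 1395/6673 = 208518167/324501317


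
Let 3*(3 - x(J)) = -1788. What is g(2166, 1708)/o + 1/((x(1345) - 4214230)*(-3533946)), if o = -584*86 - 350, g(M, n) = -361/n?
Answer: 895926470208613/214378056665376617832 ≈ 4.1792e-6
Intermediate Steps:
x(J) = 599 (x(J) = 3 - ⅓*(-1788) = 3 + 596 = 599)
o = -50574 (o = -50224 - 350 = -50574)
g(2166, 1708)/o + 1/((x(1345) - 4214230)*(-3533946)) = -361/1708/(-50574) + 1/((599 - 4214230)*(-3533946)) = -361*1/1708*(-1/50574) - 1/3533946/(-4213631) = -361/1708*(-1/50574) - 1/4213631*(-1/3533946) = 361/86380392 + 1/14890744417926 = 895926470208613/214378056665376617832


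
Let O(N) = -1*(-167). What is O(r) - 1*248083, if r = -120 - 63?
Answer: -247916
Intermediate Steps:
r = -183
O(N) = 167
O(r) - 1*248083 = 167 - 1*248083 = 167 - 248083 = -247916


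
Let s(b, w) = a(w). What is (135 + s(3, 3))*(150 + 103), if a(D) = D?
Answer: 34914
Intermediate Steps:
s(b, w) = w
(135 + s(3, 3))*(150 + 103) = (135 + 3)*(150 + 103) = 138*253 = 34914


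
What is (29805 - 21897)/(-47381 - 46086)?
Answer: -7908/93467 ≈ -0.084607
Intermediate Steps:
(29805 - 21897)/(-47381 - 46086) = 7908/(-93467) = 7908*(-1/93467) = -7908/93467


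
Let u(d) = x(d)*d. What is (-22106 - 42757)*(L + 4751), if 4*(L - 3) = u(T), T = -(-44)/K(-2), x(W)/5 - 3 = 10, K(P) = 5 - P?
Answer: -2204887959/7 ≈ -3.1498e+8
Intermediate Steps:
x(W) = 65 (x(W) = 15 + 5*10 = 15 + 50 = 65)
T = 44/7 (T = -(-44)/(5 - 1*(-2)) = -(-44)/(5 + 2) = -(-44)/7 = -4*(-11/7) = 44/7 ≈ 6.2857)
u(d) = 65*d
L = 736/7 (L = 3 + (65*(44/7))/4 = 3 + (¼)*(2860/7) = 3 + 715/7 = 736/7 ≈ 105.14)
(-22106 - 42757)*(L + 4751) = (-22106 - 42757)*(736/7 + 4751) = -64863*33993/7 = -2204887959/7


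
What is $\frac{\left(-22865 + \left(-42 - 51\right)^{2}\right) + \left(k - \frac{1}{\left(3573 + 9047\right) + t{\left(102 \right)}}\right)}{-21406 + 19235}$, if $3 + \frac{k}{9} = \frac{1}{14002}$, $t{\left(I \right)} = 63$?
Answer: $\frac{2529376753793}{385542171586} \approx 6.5606$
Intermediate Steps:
$k = - \frac{378045}{14002}$ ($k = -27 + \frac{9}{14002} = - \frac{378045}{14002} \approx -26.999$)
$\frac{\left(-22865 + \left(-42 - 51\right)^{2}\right) + \left(k - \frac{1}{\left(3573 + 9047\right) + t{\left(102 \right)}}\right)}{-21406 + 19235} = \frac{\left(-22865 + \left(-42 - 51\right)^{2}\right) - \left(\frac{378045}{14002} + \frac{1}{\left(3573 + 9047\right) + 63}\right)}{-21406 + 19235} = \frac{\left(-22865 + \left(-93\right)^{2}\right) - \left(\frac{378045}{14002} + \frac{1}{12620 + 63}\right)}{-2171} = \left(\left(-22865 + 8649\right) - \frac{4794758737}{177587366}\right) \left(- \frac{1}{2171}\right) = \left(-14216 - \frac{4794758737}{177587366}\right) \left(- \frac{1}{2171}\right) = \left(- \frac{2529376753793}{177587366}\right) \left(- \frac{1}{2171}\right) = \frac{2529376753793}{385542171586}$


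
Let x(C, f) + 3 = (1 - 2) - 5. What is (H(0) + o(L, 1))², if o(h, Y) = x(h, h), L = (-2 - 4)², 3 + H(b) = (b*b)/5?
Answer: 144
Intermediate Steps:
x(C, f) = -9 (x(C, f) = -3 + ((1 - 2) - 5) = -3 + (-1 - 5) = -3 - 6 = -9)
H(b) = -3 + b²/5 (H(b) = -3 + (b*b)/5 = -3 + b²*(⅕) = -3 + b²/5)
L = 36 (L = (-6)² = 36)
o(h, Y) = -9
(H(0) + o(L, 1))² = ((-3 + (⅕)*0²) - 9)² = ((-3 + (⅕)*0) - 9)² = ((-3 + 0) - 9)² = (-3 - 9)² = (-12)² = 144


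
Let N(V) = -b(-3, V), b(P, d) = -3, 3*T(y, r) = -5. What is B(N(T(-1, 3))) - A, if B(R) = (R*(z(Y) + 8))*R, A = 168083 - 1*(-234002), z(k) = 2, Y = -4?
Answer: -401995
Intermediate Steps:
T(y, r) = -5/3 (T(y, r) = (⅓)*(-5) = -5/3)
A = 402085 (A = 168083 + 234002 = 402085)
N(V) = 3 (N(V) = -1*(-3) = 3)
B(R) = 10*R² (B(R) = (R*(2 + 8))*R = (R*10)*R = (10*R)*R = 10*R²)
B(N(T(-1, 3))) - A = 10*3² - 1*402085 = 10*9 - 402085 = 90 - 402085 = -401995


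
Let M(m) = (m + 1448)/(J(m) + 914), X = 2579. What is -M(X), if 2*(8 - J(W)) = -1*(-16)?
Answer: -4027/914 ≈ -4.4059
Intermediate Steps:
J(W) = 0 (J(W) = 8 - (-1)*(-16)/2 = 8 - 1/2*16 = 8 - 8 = 0)
M(m) = 724/457 + m/914 (M(m) = (m + 1448)/(0 + 914) = (1448 + m)/914 = (1448 + m)*(1/914) = 724/457 + m/914)
-M(X) = -(724/457 + (1/914)*2579) = -(724/457 + 2579/914) = -1*4027/914 = -4027/914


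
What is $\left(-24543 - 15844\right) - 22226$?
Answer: $-62613$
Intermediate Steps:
$\left(-24543 - 15844\right) - 22226 = -40387 - 22226 = -62613$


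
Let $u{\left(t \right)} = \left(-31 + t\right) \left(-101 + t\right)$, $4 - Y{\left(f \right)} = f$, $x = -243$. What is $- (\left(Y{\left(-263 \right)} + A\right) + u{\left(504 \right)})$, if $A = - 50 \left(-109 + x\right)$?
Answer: $-208486$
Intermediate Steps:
$Y{\left(f \right)} = 4 - f$
$u{\left(t \right)} = \left(-101 + t\right) \left(-31 + t\right)$
$A = 17600$ ($A = - 50 \left(-109 - 243\right) = \left(-50\right) \left(-352\right) = 17600$)
$- (\left(Y{\left(-263 \right)} + A\right) + u{\left(504 \right)}) = - (\left(\left(4 - -263\right) + 17600\right) + \left(3131 + 504^{2} - 66528\right)) = - (\left(\left(4 + 263\right) + 17600\right) + \left(3131 + 254016 - 66528\right)) = - (\left(267 + 17600\right) + 190619) = - (17867 + 190619) = \left(-1\right) 208486 = -208486$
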